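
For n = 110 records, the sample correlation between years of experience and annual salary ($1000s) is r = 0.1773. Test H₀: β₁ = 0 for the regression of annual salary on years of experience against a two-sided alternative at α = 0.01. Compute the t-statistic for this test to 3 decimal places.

t = 1.872

t = r·√(n − 2)/√(1 − r²) = 0.1773·√108/√0.968565 = 1.872.
df = n − 2 = 108.
Two-sided p ≈ 0.0639, which is ≥ 0.01, so fail to reject H₀.
The data do not give significant evidence of a linear association between years of experience and annual salary.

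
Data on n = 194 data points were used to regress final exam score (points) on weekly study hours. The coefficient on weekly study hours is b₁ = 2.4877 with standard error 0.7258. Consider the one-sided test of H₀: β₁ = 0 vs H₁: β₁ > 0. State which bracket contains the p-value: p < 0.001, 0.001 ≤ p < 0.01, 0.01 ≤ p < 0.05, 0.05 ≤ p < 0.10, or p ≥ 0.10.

p < 0.001

t = 2.4877 / 0.7258 = 3.428.
df = n − 2 = 194 − 2 = 192.
One-sided p = P(T_{192} > t) ≈ 0.0004.
So p < 0.001.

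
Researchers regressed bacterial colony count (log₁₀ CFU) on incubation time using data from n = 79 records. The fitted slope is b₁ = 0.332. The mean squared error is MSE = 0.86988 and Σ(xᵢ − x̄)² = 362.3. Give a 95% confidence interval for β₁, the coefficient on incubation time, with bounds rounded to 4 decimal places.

SE(b₁) = √(MSE/Sₓₓ) = √(0.86988/362.3) = 0.0489999.
df = n − 2 = 77.
t* = t_{0.025, 77} = 1.991254.
Margin = t* × SE = 1.991254 × 0.0489999 = 0.097571.
CI: 0.332 ± 0.097571 → (0.2344, 0.4296).
With 95% confidence, each one-unit increase in incubation time is associated with a change of between 0.2344 and 0.4296 log₁₀ CFU in bacterial colony count.

(0.2344, 0.4296)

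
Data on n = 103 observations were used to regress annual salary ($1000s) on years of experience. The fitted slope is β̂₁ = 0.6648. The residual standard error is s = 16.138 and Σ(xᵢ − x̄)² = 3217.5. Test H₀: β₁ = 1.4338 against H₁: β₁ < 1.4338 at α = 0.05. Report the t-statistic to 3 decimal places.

SE(β̂₁) = s/√Sₓₓ = 16.138/√3217.5 = 0.284505.
t = (0.6648 − 1.4338) / 0.284505 = -2.703.
df = n − 2 = 101.
One-sided p ≈ 0.0040, which is < 0.05, so reject H₀.
There is evidence that the true slope on years of experience is below 1.4338 $1000s per unit.

t = -2.703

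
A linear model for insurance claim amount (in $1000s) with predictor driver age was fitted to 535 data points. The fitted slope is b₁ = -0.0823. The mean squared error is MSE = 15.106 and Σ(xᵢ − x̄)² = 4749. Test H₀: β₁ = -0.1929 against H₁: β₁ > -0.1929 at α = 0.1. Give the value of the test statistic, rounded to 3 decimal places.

SE(b₁) = √(MSE/Sₓₓ) = √(15.106/4749) = 0.0563993.
t = (-0.0823 − (-0.1929)) / 0.0563993 = 1.961.
df = n − 2 = 533.
One-sided p ≈ 0.0252, which is < 0.1, so reject H₀.
There is evidence that the true slope on driver age exceeds -0.1929 $1000s per unit.

t = 1.961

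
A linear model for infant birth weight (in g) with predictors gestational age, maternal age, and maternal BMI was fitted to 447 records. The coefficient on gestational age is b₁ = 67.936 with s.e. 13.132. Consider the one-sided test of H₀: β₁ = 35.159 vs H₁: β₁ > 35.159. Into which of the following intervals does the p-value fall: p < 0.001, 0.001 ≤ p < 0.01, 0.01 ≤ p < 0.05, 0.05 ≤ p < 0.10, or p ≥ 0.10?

0.001 ≤ p < 0.01

t = (67.936 − 35.159) / 13.132 = 2.496.
df = n − k − 1 = 447 − 3 − 1 = 443.
One-sided p = P(T_{443} > t) ≈ 0.0065.
So 0.001 ≤ p < 0.01.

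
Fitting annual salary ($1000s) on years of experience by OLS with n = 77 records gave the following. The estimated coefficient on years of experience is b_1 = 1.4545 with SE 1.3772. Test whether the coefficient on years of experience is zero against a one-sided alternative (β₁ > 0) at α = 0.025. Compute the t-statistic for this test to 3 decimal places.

t = 1.056

H₀: β₁ = 0 vs H₁: β₁ > 0.
t = (b_1 − β₁⁰)/SE = 1.4545 / 1.3772 = 1.056.
df = n − 2 = 77 − 2 = 75.
One-sided p ≈ 0.1471, which is ≥ 0.025, so fail to reject H₀.
The data do not give significant evidence that the true slope on years of experience is positive.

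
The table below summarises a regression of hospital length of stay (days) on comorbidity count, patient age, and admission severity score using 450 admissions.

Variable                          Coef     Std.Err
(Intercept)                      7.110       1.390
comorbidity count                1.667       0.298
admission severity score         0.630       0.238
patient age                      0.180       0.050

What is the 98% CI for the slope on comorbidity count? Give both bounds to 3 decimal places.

Read off: b = 1.667, SE = 0.298 for comorbidity count.
df = n − k − 1 = 450 − 3 − 1 = 446.
t* = t_{0.01, 446} = 2.334738.
Margin = t* × SE = 2.334738 × 0.298 = 0.69575.
CI: 1.667 ± 0.69575 → (0.971, 2.363).

(0.971, 2.363)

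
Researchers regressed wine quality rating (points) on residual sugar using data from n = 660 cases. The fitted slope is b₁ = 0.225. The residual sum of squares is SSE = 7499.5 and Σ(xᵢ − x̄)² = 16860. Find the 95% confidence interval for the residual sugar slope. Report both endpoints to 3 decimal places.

MSE = SSE/(n − 2) = 7499.5/658 = 11.3974.
SE(b₁) = √(MSE/Sₓₓ) = √(11.3974/16860) = 0.0260001.
df = n − 2 = 658.
t* = t_{0.025, 658} = 1.963576.
Margin = t* × SE = 1.963576 × 0.0260001 = 0.05105.
CI: 0.225 ± 0.05105 → (0.174, 0.276).
With 95% confidence, each one-unit increase in residual sugar is associated with a change of between 0.174 and 0.276 points in wine quality rating.

(0.174, 0.276)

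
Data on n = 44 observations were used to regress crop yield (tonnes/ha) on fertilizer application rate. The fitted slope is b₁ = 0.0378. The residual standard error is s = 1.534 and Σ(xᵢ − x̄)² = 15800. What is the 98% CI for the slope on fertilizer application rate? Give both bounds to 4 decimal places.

(0.0083, 0.0673)

SE(b₁) = s/√Sₓₓ = 1.534/√15800 = 0.0122038.
df = n − 2 = 42.
t* = t_{0.01, 42} = 2.41847.
Margin = t* × SE = 2.41847 × 0.0122038 = 0.029515.
CI: 0.0378 ± 0.029515 → (0.0083, 0.0673).
With 98% confidence, each one-unit increase in fertilizer application rate is associated with a change of between 0.0083 and 0.0673 tonnes/ha in crop yield.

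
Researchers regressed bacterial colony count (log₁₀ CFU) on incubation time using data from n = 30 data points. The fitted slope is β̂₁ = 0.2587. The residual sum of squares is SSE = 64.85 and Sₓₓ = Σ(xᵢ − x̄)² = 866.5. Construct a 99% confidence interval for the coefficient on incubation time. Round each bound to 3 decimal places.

(0.116, 0.402)

MSE = SSE/(n − 2) = 64.85/28 = 2.31607.
SE(β̂₁) = √(MSE/Sₓₓ) = √(2.31607/866.5) = 0.0517001.
df = n − 2 = 28.
t* = t_{0.005, 28} = 2.763262.
Margin = t* × SE = 2.763262 × 0.0517001 = 0.14286.
CI: 0.2587 ± 0.14286 → (0.116, 0.402).
With 99% confidence, each one-unit increase in incubation time is associated with a change of between 0.116 and 0.402 log₁₀ CFU in bacterial colony count.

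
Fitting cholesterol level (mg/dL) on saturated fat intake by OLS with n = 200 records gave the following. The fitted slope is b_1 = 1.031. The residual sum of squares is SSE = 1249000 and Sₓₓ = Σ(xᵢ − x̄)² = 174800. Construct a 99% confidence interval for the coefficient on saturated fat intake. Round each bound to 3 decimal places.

MSE = SSE/(n − 2) = 1249000/198 = 6308.08.
SE(b_1) = √(MSE/Sₓₓ) = √(6308.08/174800) = 0.189967.
df = n − 2 = 198.
t* = t_{0.005, 198} = 2.600887.
Margin = t* × SE = 2.600887 × 0.189967 = 0.49408.
CI: 1.031 ± 0.49408 → (0.537, 1.525).
With 99% confidence, each one-unit increase in saturated fat intake is associated with a change of between 0.537 and 1.525 mg/dL in cholesterol level.

(0.537, 1.525)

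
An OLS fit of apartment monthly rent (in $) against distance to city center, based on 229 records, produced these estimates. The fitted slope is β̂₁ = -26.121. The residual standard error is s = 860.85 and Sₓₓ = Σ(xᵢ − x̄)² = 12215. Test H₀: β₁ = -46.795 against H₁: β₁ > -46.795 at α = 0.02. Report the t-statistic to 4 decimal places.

SE(β̂₁) = s/√Sₓₓ = 860.85/√12215 = 7.78898.
t = (-26.121 − (-46.795)) / 7.78898 = 2.6543.
df = n − 2 = 227.
One-sided p ≈ 0.0043, which is < 0.02, so reject H₀.
There is evidence that the true slope on distance to city center exceeds -46.795 $ per unit.

t = 2.6543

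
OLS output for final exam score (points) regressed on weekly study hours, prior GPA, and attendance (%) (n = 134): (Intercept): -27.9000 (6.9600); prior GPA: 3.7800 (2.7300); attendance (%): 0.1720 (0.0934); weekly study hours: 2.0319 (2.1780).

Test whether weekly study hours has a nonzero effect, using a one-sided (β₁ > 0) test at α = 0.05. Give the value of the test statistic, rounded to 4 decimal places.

Read off: b = 2.0319, SE = 2.1780 for weekly study hours.
H₀: β₁ = 0 vs H₁: β₁ > 0.
t = 2.0319 / 2.1780 = 0.9329.
df = n − k − 1 = 134 − 3 − 1 = 130.
One-sided p ≈ 0.1763, which is ≥ 0.05, so fail to reject H₀.
The data do not give significant evidence that the true slope on weekly study hours is positive, holding the other predictors fixed.

t = 0.9329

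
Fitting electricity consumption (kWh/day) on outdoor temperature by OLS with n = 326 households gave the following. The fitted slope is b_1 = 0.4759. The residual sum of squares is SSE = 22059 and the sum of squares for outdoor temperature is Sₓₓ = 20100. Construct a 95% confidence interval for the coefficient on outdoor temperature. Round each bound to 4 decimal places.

(0.3614, 0.5904)

MSE = SSE/(n − 2) = 22059/324 = 68.0833.
SE(b_1) = √(MSE/Sₓₓ) = √(68.0833/20100) = 0.0581999.
df = n − 2 = 324.
t* = t_{0.025, 324} = 1.967313.
Margin = t* × SE = 1.967313 × 0.0581999 = 0.114497.
CI: 0.4759 ± 0.114497 → (0.3614, 0.5904).
With 95% confidence, each one-unit increase in outdoor temperature is associated with a change of between 0.3614 and 0.5904 kWh/day in electricity consumption.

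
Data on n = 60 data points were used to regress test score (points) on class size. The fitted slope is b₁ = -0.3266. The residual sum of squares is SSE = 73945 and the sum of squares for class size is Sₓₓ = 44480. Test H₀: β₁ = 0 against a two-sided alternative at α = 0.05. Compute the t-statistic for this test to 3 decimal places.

MSE = SSE/(n − 2) = 73945/58 = 1274.91.
SE(b₁) = √(MSE/Sₓₓ) = √(1274.91/44480) = 0.1693.
t = -0.3266 / 0.1693 = -1.929.
df = n − 2 = 58.
Two-sided p ≈ 0.0586, which is ≥ 0.05, so fail to reject H₀.
The data do not give significant evidence of an association between class size and test score.

t = -1.929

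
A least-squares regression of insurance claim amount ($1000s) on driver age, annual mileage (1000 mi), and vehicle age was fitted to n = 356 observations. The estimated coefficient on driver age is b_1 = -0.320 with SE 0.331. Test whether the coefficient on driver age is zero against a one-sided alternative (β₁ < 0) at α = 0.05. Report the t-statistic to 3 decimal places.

H₀: β₁ = 0 vs H₁: β₁ < 0.
t = (b_1 − β₁⁰)/SE = -0.320 / 0.331 = -0.967.
df = n − k − 1 = 356 − 3 − 1 = 352.
One-sided p ≈ 0.1672, which is ≥ 0.05, so fail to reject H₀.
The data do not give significant evidence that the true slope on driver age is negative, holding the other predictors fixed.

t = -0.967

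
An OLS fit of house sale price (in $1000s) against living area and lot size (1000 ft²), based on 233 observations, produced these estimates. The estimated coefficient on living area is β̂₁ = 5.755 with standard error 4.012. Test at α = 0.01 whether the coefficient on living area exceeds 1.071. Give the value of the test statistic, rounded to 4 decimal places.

H₀: β₁ = 1.071 vs H₁: β₁ > 1.071.
t = (β̂₁ − β₁⁰)/SE = (5.755 − 1.071) / 4.012 = 1.1675.
df = n − k − 1 = 233 − 2 − 1 = 230.
One-sided p ≈ 0.1221, which is ≥ 0.01, so fail to reject H₀.
The data do not give significant evidence that the true slope on living area exceeds 1.071 $1000s per unit, holding the other predictors fixed.

t = 1.1675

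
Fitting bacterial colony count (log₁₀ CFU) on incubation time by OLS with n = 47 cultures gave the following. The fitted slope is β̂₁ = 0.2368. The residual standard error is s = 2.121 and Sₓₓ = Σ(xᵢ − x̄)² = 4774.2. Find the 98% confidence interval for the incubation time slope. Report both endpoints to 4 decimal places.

(0.1628, 0.3108)

SE(β̂₁) = s/√Sₓₓ = 2.121/√4774.2 = 0.0306966.
df = n − 2 = 45.
t* = t_{0.01, 45} = 2.412116.
Margin = t* × SE = 2.412116 × 0.0306966 = 0.074044.
CI: 0.2368 ± 0.074044 → (0.1628, 0.3108).
With 98% confidence, each one-unit increase in incubation time is associated with a change of between 0.1628 and 0.3108 log₁₀ CFU in bacterial colony count.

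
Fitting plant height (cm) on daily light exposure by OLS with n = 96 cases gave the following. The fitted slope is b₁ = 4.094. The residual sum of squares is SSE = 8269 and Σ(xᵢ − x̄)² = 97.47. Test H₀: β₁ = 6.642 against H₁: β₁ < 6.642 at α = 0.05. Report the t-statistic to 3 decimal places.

MSE = SSE/(n − 2) = 8269/94 = 87.9681.
SE(b₁) = √(MSE/Sₓₓ) = √(87.9681/97.47) = 0.950008.
t = (4.094 − 6.642) / 0.950008 = -2.682.
df = n − 2 = 94.
One-sided p ≈ 0.0043, which is < 0.05, so reject H₀.
There is evidence that the true slope on daily light exposure is below 6.642 cm per unit.

t = -2.682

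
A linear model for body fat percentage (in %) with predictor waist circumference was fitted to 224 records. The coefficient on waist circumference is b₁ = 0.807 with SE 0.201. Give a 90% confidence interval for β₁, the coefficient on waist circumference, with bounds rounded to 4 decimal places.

df = n − 2 = 224 − 2 = 222.
t* = t_{0.05, 222} = 1.651746.
Margin = t* × SE = 1.651746 × 0.201 = 0.332001.
CI: 0.807 ± 0.332001 → (0.4750, 1.1390).
With 90% confidence, each one-unit increase in waist circumference is associated with a change of between 0.4750 and 1.1390 % in body fat percentage.

(0.4750, 1.1390)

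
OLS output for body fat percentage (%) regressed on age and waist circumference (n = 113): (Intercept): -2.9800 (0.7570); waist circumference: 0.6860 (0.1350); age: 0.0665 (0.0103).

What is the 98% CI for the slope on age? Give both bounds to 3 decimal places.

(0.042, 0.091)

Read off: b = 0.0665, SE = 0.0103 for age.
df = n − k − 1 = 113 − 2 − 1 = 110.
t* = t_{0.01, 110} = 2.360726.
Margin = t* × SE = 2.360726 × 0.0103 = 0.02432.
CI: 0.0665 ± 0.02432 → (0.042, 0.091).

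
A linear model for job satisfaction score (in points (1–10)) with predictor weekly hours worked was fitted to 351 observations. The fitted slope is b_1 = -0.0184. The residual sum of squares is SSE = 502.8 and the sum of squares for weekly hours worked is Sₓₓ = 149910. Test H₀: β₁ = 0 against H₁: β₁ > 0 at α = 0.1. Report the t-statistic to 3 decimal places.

t = -5.935

MSE = SSE/(n − 2) = 502.8/349 = 1.44069.
SE(b_1) = √(MSE/Sₓₓ) = √(1.44069/149910) = 0.00310006.
t = -0.0184 / 0.00310006 = -5.935.
df = n − 2 = 349.
One-sided p ≈ 1.0000, which is ≥ 0.1, so fail to reject H₀.
The data do not give significant evidence that the true slope on weekly hours worked is positive.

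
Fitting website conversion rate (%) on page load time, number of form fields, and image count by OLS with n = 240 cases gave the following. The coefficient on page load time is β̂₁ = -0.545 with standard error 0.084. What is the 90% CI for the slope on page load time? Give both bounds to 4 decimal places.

(-0.6837, -0.4063)

df = n − k − 1 = 240 − 3 − 1 = 236.
t* = t_{0.05, 236} = 1.651336.
Margin = t* × SE = 1.651336 × 0.084 = 0.138712.
CI: -0.545 ± 0.138712 → (-0.6837, -0.4063).
With 90% confidence, each one-unit increase in page load time is associated with a change of between -0.6837 and -0.4063 % in website conversion rate, holding the other predictors fixed.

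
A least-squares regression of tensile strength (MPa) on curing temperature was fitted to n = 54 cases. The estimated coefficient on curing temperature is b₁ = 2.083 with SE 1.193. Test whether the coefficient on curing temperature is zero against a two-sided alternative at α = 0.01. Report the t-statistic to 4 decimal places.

H₀: β₁ = 0 vs H₁: β₁ ≠ 0.
t = (b₁ − β₁⁰)/SE = 2.083 / 1.193 = 1.7460.
df = n − 2 = 54 − 2 = 52.
Two-sided p ≈ 0.0867, which is ≥ 0.01, so fail to reject H₀.
The data do not give significant evidence of an association between curing temperature and tensile strength.

t = 1.7460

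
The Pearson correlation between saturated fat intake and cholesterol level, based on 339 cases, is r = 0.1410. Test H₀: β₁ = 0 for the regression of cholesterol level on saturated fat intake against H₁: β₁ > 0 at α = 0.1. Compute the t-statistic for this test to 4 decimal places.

t = 2.6145

t = r·√(n − 2)/√(1 − r²) = 0.1410·√337/√0.980119 = 2.6145.
df = n − 2 = 337.
One-sided p ≈ 0.0047, which is < 0.1, so reject H₀.
There is evidence of a linear association between saturated fat intake and cholesterol level.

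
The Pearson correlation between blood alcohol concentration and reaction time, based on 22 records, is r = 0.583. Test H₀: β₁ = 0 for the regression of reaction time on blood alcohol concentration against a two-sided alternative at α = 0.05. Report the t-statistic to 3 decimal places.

t = r·√(n − 2)/√(1 − r²) = 0.583·√20/√0.660111 = 3.209.
df = n − 2 = 20.
Two-sided p ≈ 0.0044, which is < 0.05, so reject H₀.
There is evidence of a linear association between blood alcohol concentration and reaction time.

t = 3.209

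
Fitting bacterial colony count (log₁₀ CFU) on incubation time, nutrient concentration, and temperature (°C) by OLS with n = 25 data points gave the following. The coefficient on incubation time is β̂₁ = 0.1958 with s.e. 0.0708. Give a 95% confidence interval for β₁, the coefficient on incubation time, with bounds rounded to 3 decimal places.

df = n − k − 1 = 25 − 3 − 1 = 21.
t* = t_{0.025, 21} = 2.079614.
Margin = t* × SE = 2.079614 × 0.0708 = 0.14724.
CI: 0.1958 ± 0.14724 → (0.049, 0.343).
With 95% confidence, each one-unit increase in incubation time is associated with a change of between 0.049 and 0.343 log₁₀ CFU in bacterial colony count, holding the other predictors fixed.

(0.049, 0.343)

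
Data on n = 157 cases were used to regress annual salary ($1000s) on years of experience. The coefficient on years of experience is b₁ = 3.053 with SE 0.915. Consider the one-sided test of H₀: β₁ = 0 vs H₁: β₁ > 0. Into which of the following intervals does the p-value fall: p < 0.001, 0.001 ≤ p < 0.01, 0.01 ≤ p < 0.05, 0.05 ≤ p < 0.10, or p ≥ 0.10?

p < 0.001

t = 3.053 / 0.915 = 3.337.
df = n − 2 = 157 − 2 = 155.
One-sided p = P(T_{155} > t) ≈ 0.0005.
So p < 0.001.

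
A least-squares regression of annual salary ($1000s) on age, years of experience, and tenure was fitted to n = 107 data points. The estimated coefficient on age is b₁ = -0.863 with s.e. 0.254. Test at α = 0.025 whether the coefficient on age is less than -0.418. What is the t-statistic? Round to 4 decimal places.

t = -1.7520

H₀: β₁ = -0.418 vs H₁: β₁ < -0.418.
t = (b₁ − β₁⁰)/SE = (-0.863 − (-0.418)) / 0.254 = -1.7520.
df = n − k − 1 = 107 − 3 − 1 = 103.
One-sided p ≈ 0.0414, which is ≥ 0.025, so fail to reject H₀.
The data do not give significant evidence that the true slope on age is below -0.418 $1000s per unit, holding the other predictors fixed.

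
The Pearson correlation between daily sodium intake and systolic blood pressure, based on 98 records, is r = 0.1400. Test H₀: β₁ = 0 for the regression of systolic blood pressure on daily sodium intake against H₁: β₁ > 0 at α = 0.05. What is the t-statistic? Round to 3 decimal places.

t = r·√(n − 2)/√(1 − r²) = 0.1400·√96/√0.9804 = 1.385.
df = n − 2 = 96.
One-sided p ≈ 0.0846, which is ≥ 0.05, so fail to reject H₀.
The data do not give significant evidence of a linear association between daily sodium intake and systolic blood pressure.

t = 1.385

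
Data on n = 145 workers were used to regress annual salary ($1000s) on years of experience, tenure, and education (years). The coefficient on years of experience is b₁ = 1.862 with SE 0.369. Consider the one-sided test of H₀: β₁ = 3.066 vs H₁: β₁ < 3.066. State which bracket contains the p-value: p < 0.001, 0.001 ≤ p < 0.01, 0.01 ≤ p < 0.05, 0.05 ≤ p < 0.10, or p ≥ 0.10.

p < 0.001

t = (1.862 − 3.066) / 0.369 = -3.263.
df = n − k − 1 = 145 − 3 − 1 = 141.
One-sided p = P(T_{141} < t) ≈ 0.0007.
So p < 0.001.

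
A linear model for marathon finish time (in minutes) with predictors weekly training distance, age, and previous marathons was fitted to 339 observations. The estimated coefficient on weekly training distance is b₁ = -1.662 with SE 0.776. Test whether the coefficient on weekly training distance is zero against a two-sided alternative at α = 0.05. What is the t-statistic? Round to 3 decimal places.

H₀: β₁ = 0 vs H₁: β₁ ≠ 0.
t = (b₁ − β₁⁰)/SE = -1.662 / 0.776 = -2.142.
df = n − k − 1 = 339 − 3 − 1 = 335.
Two-sided p ≈ 0.0329, which is < 0.05, so reject H₀.
There is evidence that weekly training distance is associated with marathon finish time, holding the other predictors fixed.

t = -2.142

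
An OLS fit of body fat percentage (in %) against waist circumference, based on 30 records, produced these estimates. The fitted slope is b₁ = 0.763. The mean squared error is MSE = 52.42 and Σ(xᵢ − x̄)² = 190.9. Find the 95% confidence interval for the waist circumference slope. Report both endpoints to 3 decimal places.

SE(b₁) = √(MSE/Sₓₓ) = √(52.42/190.9) = 0.524017.
df = n − 2 = 28.
t* = t_{0.025, 28} = 2.048407.
Margin = t* × SE = 2.048407 × 0.524017 = 1.07340.
CI: 0.763 ± 1.07340 → (-0.310, 1.836).
With 95% confidence, each one-unit increase in waist circumference is associated with a change of between -0.310 and 1.836 % in body fat percentage.

(-0.310, 1.836)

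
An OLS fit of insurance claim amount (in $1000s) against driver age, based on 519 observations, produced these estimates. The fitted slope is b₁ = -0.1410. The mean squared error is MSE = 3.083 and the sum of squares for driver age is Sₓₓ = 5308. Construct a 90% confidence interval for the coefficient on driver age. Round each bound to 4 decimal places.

(-0.1807, -0.1013)

SE(b₁) = √(MSE/Sₓₓ) = √(3.083/5308) = 0.0241002.
df = n − 2 = 517.
t* = t_{0.05, 517} = 1.647806.
Margin = t* × SE = 1.647806 × 0.0241002 = 0.039713.
CI: -0.1410 ± 0.039713 → (-0.1807, -0.1013).
With 90% confidence, each one-unit increase in driver age is associated with a change of between -0.1807 and -0.1013 $1000s in insurance claim amount.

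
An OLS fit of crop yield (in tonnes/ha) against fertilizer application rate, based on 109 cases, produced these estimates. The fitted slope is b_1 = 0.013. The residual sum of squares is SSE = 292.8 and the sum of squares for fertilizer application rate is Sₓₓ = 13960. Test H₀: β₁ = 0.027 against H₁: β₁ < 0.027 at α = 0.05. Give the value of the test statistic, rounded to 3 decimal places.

MSE = SSE/(n − 2) = 292.8/107 = 2.73645.
SE(b_1) = √(MSE/Sₓₓ) = √(2.73645/13960) = 0.0140007.
t = (0.013 − 0.027) / 0.0140007 = -1.000.
df = n − 2 = 107.
One-sided p ≈ 0.1598, which is ≥ 0.05, so fail to reject H₀.
The data do not give significant evidence that the true slope on fertilizer application rate is below 0.027 tonnes/ha per unit.

t = -1.000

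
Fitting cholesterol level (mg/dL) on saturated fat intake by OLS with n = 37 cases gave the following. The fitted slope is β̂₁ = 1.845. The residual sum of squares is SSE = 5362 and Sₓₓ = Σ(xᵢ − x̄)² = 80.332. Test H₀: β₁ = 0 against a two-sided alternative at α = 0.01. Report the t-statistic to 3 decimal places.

t = 1.336

MSE = SSE/(n − 2) = 5362/35 = 153.2.
SE(β̂₁) = √(MSE/Sₓₓ) = √(153.2/80.332) = 1.38097.
t = 1.845 / 1.38097 = 1.336.
df = n − 2 = 35.
Two-sided p ≈ 0.1902, which is ≥ 0.01, so fail to reject H₀.
The data do not give significant evidence of an association between saturated fat intake and cholesterol level.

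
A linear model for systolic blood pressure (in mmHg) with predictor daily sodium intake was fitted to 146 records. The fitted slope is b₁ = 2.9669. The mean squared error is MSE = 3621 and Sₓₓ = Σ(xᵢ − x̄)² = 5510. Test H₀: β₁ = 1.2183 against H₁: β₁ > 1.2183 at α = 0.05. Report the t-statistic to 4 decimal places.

SE(b₁) = √(MSE/Sₓₓ) = √(3621/5510) = 0.810659.
t = (2.9669 − 1.2183) / 0.810659 = 2.1570.
df = n − 2 = 144.
One-sided p ≈ 0.0163, which is < 0.05, so reject H₀.
There is evidence that the true slope on daily sodium intake exceeds 1.2183 mmHg per unit.

t = 2.1570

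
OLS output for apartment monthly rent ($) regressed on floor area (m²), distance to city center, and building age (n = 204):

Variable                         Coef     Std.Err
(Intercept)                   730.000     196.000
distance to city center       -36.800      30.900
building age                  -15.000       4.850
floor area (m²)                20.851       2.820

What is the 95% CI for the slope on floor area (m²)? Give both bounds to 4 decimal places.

(15.2903, 26.4117)

Read off: b = 20.851, SE = 2.820 for floor area (m²).
df = n − k − 1 = 204 − 3 − 1 = 200.
t* = t_{0.025, 200} = 1.971896.
Margin = t* × SE = 1.971896 × 2.820 = 5.560747.
CI: 20.851 ± 5.560747 → (15.2903, 26.4117).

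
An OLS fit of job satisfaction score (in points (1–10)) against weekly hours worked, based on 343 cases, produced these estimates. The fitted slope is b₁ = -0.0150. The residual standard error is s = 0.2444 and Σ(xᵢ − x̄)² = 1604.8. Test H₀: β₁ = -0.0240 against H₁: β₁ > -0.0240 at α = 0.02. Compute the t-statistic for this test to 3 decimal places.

t = 1.475

SE(b₁) = s/√Sₓₓ = 0.2444/√1604.8 = 0.00610086.
t = (-0.0150 − (-0.0240)) / 0.00610086 = 1.475.
df = n − 2 = 341.
One-sided p ≈ 0.0705, which is ≥ 0.02, so fail to reject H₀.
The data do not give significant evidence that the true slope on weekly hours worked exceeds -0.0240 points (1–10) per unit.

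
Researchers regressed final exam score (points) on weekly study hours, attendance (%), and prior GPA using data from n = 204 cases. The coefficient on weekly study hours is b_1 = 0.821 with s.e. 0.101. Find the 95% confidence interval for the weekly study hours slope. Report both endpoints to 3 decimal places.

df = n − k − 1 = 204 − 3 − 1 = 200.
t* = t_{0.025, 200} = 1.971896.
Margin = t* × SE = 1.971896 × 0.101 = 0.19916.
CI: 0.821 ± 0.19916 → (0.622, 1.020).
With 95% confidence, each one-unit increase in weekly study hours is associated with a change of between 0.622 and 1.020 points in final exam score, holding the other predictors fixed.

(0.622, 1.020)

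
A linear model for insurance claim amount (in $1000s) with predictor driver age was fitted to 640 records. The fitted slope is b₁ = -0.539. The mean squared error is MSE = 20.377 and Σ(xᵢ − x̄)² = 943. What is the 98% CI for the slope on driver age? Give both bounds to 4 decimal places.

SE(b₁) = √(MSE/Sₓₓ) = √(20.377/943) = 0.146999.
df = n − 2 = 638.
t* = t_{0.01, 638} = 2.332207.
Margin = t* × SE = 2.332207 × 0.146999 = 0.342832.
CI: -0.539 ± 0.342832 → (-0.8818, -0.1962).
With 98% confidence, each one-unit increase in driver age is associated with a change of between -0.8818 and -0.1962 $1000s in insurance claim amount.

(-0.8818, -0.1962)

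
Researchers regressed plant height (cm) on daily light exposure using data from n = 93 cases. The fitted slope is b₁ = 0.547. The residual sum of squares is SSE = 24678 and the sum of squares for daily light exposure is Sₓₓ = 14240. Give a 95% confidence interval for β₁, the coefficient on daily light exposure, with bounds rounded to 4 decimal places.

MSE = SSE/(n − 2) = 24678/91 = 271.187.
SE(b₁) = √(MSE/Sₓₓ) = √(271.187/14240) = 0.138.
df = n − 2 = 91.
t* = t_{0.025, 91} = 1.986377.
Margin = t* × SE = 1.986377 × 0.138 = 0.274120.
CI: 0.547 ± 0.274120 → (0.2729, 0.8211).
With 95% confidence, each one-unit increase in daily light exposure is associated with a change of between 0.2729 and 0.8211 cm in plant height.

(0.2729, 0.8211)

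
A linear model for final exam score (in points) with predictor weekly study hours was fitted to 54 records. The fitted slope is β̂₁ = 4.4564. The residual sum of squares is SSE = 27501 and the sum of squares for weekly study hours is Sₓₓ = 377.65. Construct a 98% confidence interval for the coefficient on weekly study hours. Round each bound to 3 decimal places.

MSE = SSE/(n − 2) = 27501/52 = 528.865.
SE(β̂₁) = √(MSE/Sₓₓ) = √(528.865/377.65) = 1.18339.
df = n − 2 = 52.
t* = t_{0.01, 52} = 2.400225.
Margin = t* × SE = 2.400225 × 1.18339 = 2.84040.
CI: 4.4564 ± 2.84040 → (1.616, 7.297).
With 98% confidence, each one-unit increase in weekly study hours is associated with a change of between 1.616 and 7.297 points in final exam score.

(1.616, 7.297)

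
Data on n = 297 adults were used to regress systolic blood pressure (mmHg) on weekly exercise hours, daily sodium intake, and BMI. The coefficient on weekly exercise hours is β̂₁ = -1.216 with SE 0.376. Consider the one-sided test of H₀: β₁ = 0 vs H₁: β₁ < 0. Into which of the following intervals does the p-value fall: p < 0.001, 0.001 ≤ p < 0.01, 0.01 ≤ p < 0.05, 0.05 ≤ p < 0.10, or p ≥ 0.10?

t = -1.216 / 0.376 = -3.234.
df = n − k − 1 = 297 − 3 − 1 = 293.
One-sided p = P(T_{293} < t) ≈ 0.0007.
So p < 0.001.

p < 0.001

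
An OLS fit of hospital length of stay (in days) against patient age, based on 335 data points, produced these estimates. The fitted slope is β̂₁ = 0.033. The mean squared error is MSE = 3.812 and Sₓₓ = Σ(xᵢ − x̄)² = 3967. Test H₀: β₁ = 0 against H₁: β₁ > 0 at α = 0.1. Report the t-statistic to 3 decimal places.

t = 1.065

SE(β̂₁) = √(MSE/Sₓₓ) = √(3.812/3967) = 0.0309988.
t = 0.033 / 0.0309988 = 1.065.
df = n − 2 = 333.
One-sided p ≈ 0.1439, which is ≥ 0.1, so fail to reject H₀.
The data do not give significant evidence that the true slope on patient age is positive.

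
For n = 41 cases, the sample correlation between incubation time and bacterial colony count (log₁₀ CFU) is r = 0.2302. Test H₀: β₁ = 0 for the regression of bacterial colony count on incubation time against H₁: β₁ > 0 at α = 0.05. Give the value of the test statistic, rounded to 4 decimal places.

t = 1.4773

t = r·√(n − 2)/√(1 − r²) = 0.2302·√39/√0.947008 = 1.4773.
df = n − 2 = 39.
One-sided p ≈ 0.0738, which is ≥ 0.05, so fail to reject H₀.
The data do not give significant evidence of a linear association between incubation time and bacterial colony count.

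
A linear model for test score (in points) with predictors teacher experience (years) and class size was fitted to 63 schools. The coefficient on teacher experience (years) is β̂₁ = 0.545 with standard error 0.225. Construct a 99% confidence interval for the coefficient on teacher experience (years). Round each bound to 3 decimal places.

(-0.054, 1.144)

df = n − k − 1 = 63 − 2 − 1 = 60.
t* = t_{0.005, 60} = 2.660283.
Margin = t* × SE = 2.660283 × 0.225 = 0.59856.
CI: 0.545 ± 0.59856 → (-0.054, 1.144).
With 99% confidence, each one-unit increase in teacher experience (years) is associated with a change of between -0.054 and 1.144 points in test score, holding the other predictors fixed.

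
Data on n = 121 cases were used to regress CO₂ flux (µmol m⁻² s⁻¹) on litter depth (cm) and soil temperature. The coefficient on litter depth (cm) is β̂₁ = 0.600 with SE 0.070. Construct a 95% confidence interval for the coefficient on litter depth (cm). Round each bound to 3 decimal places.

(0.461, 0.739)

df = n − k − 1 = 121 − 2 − 1 = 118.
t* = t_{0.025, 118} = 1.980272.
Margin = t* × SE = 1.980272 × 0.070 = 0.13862.
CI: 0.600 ± 0.13862 → (0.461, 0.739).
With 95% confidence, each one-unit increase in litter depth (cm) is associated with a change of between 0.461 and 0.739 µmol m⁻² s⁻¹ in CO₂ flux, holding the other predictors fixed.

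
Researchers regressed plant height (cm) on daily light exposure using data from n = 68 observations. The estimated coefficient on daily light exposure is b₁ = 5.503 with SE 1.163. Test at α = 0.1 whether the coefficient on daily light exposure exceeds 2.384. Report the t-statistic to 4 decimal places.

t = 2.6819

H₀: β₁ = 2.384 vs H₁: β₁ > 2.384.
t = (b₁ − β₁⁰)/SE = (5.503 − 2.384) / 1.163 = 2.6819.
df = n − 2 = 68 − 2 = 66.
One-sided p ≈ 0.0046, which is < 0.1, so reject H₀.
There is evidence that the true slope on daily light exposure exceeds 2.384 cm per unit.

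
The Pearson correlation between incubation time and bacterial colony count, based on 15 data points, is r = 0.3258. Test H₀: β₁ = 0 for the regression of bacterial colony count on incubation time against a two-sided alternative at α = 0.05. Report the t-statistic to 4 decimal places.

t = 1.2425

t = r·√(n − 2)/√(1 − r²) = 0.3258·√13/√0.893854 = 1.2425.
df = n − 2 = 13.
Two-sided p ≈ 0.2360, which is ≥ 0.05, so fail to reject H₀.
The data do not give significant evidence of a linear association between incubation time and bacterial colony count.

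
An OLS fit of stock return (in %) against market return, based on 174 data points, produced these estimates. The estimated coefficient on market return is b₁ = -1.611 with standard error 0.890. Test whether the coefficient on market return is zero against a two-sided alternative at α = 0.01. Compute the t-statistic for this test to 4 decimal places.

H₀: β₁ = 0 vs H₁: β₁ ≠ 0.
t = (b₁ − β₁⁰)/SE = -1.611 / 0.890 = -1.8101.
df = n − 2 = 174 − 2 = 172.
Two-sided p ≈ 0.0720, which is ≥ 0.01, so fail to reject H₀.
The data do not give significant evidence of an association between market return and stock return.

t = -1.8101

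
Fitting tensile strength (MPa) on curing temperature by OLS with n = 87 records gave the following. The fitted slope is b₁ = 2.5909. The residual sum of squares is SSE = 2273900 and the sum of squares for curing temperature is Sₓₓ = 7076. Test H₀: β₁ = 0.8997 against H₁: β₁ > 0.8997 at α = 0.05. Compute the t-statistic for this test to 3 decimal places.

MSE = SSE/(n − 2) = 2273900/85 = 26751.8.
SE(b₁) = √(MSE/Sₓₓ) = √(26751.8/7076) = 1.94439.
t = (2.5909 − 0.8997) / 1.94439 = 0.870.
df = n − 2 = 85.
One-sided p ≈ 0.1934, which is ≥ 0.05, so fail to reject H₀.
The data do not give significant evidence that the true slope on curing temperature exceeds 0.8997 MPa per unit.

t = 0.870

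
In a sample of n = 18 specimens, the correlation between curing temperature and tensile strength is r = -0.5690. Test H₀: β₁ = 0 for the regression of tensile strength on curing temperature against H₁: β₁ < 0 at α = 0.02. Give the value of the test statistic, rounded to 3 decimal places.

t = r·√(n − 2)/√(1 − r²) = -0.5690·√16/√0.676239 = -2.768.
df = n − 2 = 16.
One-sided p ≈ 0.0069, which is < 0.02, so reject H₀.
There is evidence of a linear association between curing temperature and tensile strength.

t = -2.768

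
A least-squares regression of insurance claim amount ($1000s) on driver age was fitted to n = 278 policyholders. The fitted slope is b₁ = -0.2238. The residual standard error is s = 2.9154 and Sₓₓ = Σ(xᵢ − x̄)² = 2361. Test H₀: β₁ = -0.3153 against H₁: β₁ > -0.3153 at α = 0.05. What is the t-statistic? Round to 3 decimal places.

t = 1.525

SE(b₁) = s/√Sₓₓ = 2.9154/√2361 = 0.0599998.
t = (-0.2238 − (-0.3153)) / 0.0599998 = 1.525.
df = n − 2 = 276.
One-sided p ≈ 0.0642, which is ≥ 0.05, so fail to reject H₀.
The data do not give significant evidence that the true slope on driver age exceeds -0.3153 $1000s per unit.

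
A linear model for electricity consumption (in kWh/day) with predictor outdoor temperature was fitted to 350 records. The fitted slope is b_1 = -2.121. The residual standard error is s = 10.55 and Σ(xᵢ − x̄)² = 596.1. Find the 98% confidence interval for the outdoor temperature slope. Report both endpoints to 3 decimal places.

(-3.131, -1.111)

SE(b_1) = s/√Sₓₓ = 10.55/√596.1 = 0.432109.
df = n − 2 = 348.
t* = t_{0.01, 348} = 2.337111.
Margin = t* × SE = 2.337111 × 0.432109 = 1.00989.
CI: -2.121 ± 1.00989 → (-3.131, -1.111).
With 98% confidence, each one-unit increase in outdoor temperature is associated with a change of between -3.131 and -1.111 kWh/day in electricity consumption.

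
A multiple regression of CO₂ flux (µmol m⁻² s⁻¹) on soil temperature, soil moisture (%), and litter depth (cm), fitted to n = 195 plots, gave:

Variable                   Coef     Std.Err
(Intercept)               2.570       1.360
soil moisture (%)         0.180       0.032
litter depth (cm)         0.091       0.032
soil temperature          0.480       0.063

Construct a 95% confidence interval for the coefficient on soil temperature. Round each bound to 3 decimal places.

Read off: b = 0.480, SE = 0.063 for soil temperature.
df = n − k − 1 = 195 − 3 − 1 = 191.
t* = t_{0.025, 191} = 1.972462.
Margin = t* × SE = 1.972462 × 0.063 = 0.12427.
CI: 0.480 ± 0.12427 → (0.356, 0.604).

(0.356, 0.604)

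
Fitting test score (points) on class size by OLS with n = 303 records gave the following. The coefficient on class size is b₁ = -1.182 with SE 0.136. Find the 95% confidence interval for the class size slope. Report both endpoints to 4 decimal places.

(-1.4496, -0.9144)

df = n − 2 = 303 − 2 = 301.
t* = t_{0.025, 301} = 1.967877.
Margin = t* × SE = 1.967877 × 0.136 = 0.267631.
CI: -1.182 ± 0.267631 → (-1.4496, -0.9144).
With 95% confidence, each one-unit increase in class size is associated with a change of between -1.4496 and -0.9144 points in test score.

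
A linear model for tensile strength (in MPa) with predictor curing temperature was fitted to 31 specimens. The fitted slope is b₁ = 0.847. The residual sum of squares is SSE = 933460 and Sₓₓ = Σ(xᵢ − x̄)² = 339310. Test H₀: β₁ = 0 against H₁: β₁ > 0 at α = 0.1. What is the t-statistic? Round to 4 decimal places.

MSE = SSE/(n − 2) = 933460/29 = 32188.3.
SE(b₁) = √(MSE/Sₓₓ) = √(32188.3/339310) = 0.308.
t = 0.847 / 0.308 = 2.7500.
df = n − 2 = 29.
One-sided p ≈ 0.0051, which is < 0.1, so reject H₀.
There is evidence that the true slope on curing temperature is positive.

t = 2.7500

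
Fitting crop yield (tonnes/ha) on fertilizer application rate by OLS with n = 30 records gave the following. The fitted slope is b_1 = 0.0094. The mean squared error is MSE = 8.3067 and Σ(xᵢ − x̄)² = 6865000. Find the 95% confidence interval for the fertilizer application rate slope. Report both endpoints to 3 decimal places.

(0.007, 0.012)

SE(b_1) = √(MSE/Sₓₓ) = √(8.3067/6865000) = 0.0011.
df = n − 2 = 28.
t* = t_{0.025, 28} = 2.048407.
Margin = t* × SE = 2.048407 × 0.0011 = 0.00225.
CI: 0.0094 ± 0.00225 → (0.007, 0.012).
With 95% confidence, each one-unit increase in fertilizer application rate is associated with a change of between 0.007 and 0.012 tonnes/ha in crop yield.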